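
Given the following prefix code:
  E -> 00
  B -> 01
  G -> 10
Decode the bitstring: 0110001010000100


Decoding step by step:
Bits 01 -> B
Bits 10 -> G
Bits 00 -> E
Bits 10 -> G
Bits 10 -> G
Bits 00 -> E
Bits 01 -> B
Bits 00 -> E


Decoded message: BGEGGEBE


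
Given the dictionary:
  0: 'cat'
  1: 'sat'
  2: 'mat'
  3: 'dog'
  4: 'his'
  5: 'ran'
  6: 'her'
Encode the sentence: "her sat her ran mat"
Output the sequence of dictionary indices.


Look up each word in the dictionary:
  'her' -> 6
  'sat' -> 1
  'her' -> 6
  'ran' -> 5
  'mat' -> 2

Encoded: [6, 1, 6, 5, 2]


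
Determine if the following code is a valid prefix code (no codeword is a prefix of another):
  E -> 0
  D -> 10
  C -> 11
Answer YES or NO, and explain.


Checking each pair (does one codeword prefix another?):
  E='0' vs D='10': no prefix
  E='0' vs C='11': no prefix
  D='10' vs E='0': no prefix
  D='10' vs C='11': no prefix
  C='11' vs E='0': no prefix
  C='11' vs D='10': no prefix
No violation found over all pairs.

YES -- this is a valid prefix code. No codeword is a prefix of any other codeword.


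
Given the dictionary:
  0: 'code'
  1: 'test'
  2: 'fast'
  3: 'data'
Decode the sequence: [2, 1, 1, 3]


Look up each index in the dictionary:
  2 -> 'fast'
  1 -> 'test'
  1 -> 'test'
  3 -> 'data'

Decoded: "fast test test data"


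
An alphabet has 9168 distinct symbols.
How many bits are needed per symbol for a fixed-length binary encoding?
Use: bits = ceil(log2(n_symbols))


log2(9168) = 13.1624
Bracket: 2^13 = 8192 < 9168 <= 2^14 = 16384
So ceil(log2(9168)) = 14

bits = ceil(log2(9168)) = ceil(13.1624) = 14 bits


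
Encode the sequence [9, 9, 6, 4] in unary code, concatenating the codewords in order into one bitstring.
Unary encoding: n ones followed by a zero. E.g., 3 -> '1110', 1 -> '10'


Encode each number as n ones followed by a terminating 0:
  9 -> 1111111110 (10 bits)
  9 -> 1111111110 (10 bits)
  6 -> 1111110 (7 bits)
  4 -> 11110 (5 bits)
Total length = 10 + 10 + 7 + 5 = 32 bits.

Unary([9, 9, 6, 4]) = 11111111101111111110111111011110 (32 bits)


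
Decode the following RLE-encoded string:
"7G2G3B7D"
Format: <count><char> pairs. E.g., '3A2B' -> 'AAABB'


Expanding each <count><char> pair:
  7G -> 'GGGGGGG'
  2G -> 'GG'
  3B -> 'BBB'
  7D -> 'DDDDDDD'

Decoded = GGGGGGGGGBBBDDDDDDD


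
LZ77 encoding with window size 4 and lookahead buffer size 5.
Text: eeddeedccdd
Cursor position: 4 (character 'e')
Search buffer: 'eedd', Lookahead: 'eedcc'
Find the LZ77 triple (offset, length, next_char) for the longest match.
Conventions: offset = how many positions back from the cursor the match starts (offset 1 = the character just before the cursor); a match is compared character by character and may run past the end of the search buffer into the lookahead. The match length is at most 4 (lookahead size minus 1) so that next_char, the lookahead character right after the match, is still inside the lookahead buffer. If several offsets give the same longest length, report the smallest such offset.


Try each offset into the search buffer:
  offset=1 (pos 3, char 'd'): match length 0
  offset=2 (pos 2, char 'd'): match length 0
  offset=3 (pos 1, char 'e'): match length 1
  offset=4 (pos 0, char 'e'): match length 3
Longest match has length 3 at offset 4.
next_char = character at position 4 + 3 = 7 -> 'c'

Best match: offset=4, length=3 (matching 'eed' starting at position 0)
LZ77 triple: (4, 3, 'c')


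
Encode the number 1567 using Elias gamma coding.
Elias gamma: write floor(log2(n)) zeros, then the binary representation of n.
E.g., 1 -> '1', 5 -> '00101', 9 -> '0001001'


num_bits = floor(log2(1567)) + 1 = 11
leading_zeros = num_bits - 1 = 10
binary(1567) = 11000011111

Elias gamma(1567) = '0000000000' + '11000011111' = 000000000011000011111 (21 bits)


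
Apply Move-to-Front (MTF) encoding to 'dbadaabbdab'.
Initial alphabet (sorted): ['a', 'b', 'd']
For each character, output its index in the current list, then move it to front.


MTF encoding:
'd': index 2 in ['a', 'b', 'd'] -> ['d', 'a', 'b']
'b': index 2 in ['d', 'a', 'b'] -> ['b', 'd', 'a']
'a': index 2 in ['b', 'd', 'a'] -> ['a', 'b', 'd']
'd': index 2 in ['a', 'b', 'd'] -> ['d', 'a', 'b']
'a': index 1 in ['d', 'a', 'b'] -> ['a', 'd', 'b']
'a': index 0 in ['a', 'd', 'b'] -> ['a', 'd', 'b']
'b': index 2 in ['a', 'd', 'b'] -> ['b', 'a', 'd']
'b': index 0 in ['b', 'a', 'd'] -> ['b', 'a', 'd']
'd': index 2 in ['b', 'a', 'd'] -> ['d', 'b', 'a']
'a': index 2 in ['d', 'b', 'a'] -> ['a', 'd', 'b']
'b': index 2 in ['a', 'd', 'b'] -> ['b', 'a', 'd']


Output: [2, 2, 2, 2, 1, 0, 2, 0, 2, 2, 2]


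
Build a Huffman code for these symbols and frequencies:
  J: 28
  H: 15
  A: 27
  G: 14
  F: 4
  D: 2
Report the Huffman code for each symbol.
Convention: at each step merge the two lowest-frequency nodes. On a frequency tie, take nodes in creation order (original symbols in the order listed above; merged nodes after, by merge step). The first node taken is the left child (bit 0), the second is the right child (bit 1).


Huffman tree construction:
Step 1: Merge D(2) + F(4) = 6
Step 2: Merge (D+F)(6) + G(14) = 20
Step 3: Merge H(15) + ((D+F)+G)(20) = 35
Step 4: Merge A(27) + J(28) = 55
Step 5: Merge (H+((D+F)+G))(35) + (A+J)(55) = 90
Read each symbol's code off the tree from the root (left child = 0, right child = 1).

Codes:
  J: 11 (length 2)
  H: 00 (length 2)
  A: 10 (length 2)
  G: 011 (length 3)
  F: 0101 (length 4)
  D: 0100 (length 4)
Average code length: 206/90 = 2.2889 bits/symbol


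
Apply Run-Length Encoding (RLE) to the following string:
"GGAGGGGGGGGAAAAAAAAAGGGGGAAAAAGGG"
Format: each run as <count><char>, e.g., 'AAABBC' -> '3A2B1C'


Scanning runs left to right:
  i=0: run of 'G' x 2 -> '2G'
  i=2: run of 'A' x 1 -> '1A'
  i=3: run of 'G' x 8 -> '8G'
  i=11: run of 'A' x 9 -> '9A'
  i=20: run of 'G' x 5 -> '5G'
  i=25: run of 'A' x 5 -> '5A'
  i=30: run of 'G' x 3 -> '3G'

RLE = 2G1A8G9A5G5A3G


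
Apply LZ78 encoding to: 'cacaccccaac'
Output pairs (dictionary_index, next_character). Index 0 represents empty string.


LZ78 encoding steps:
Dictionary: {0: ''}
Step 1: w='' (idx 0), next='c' -> output (0, 'c'), add 'c' as idx 1
Step 2: w='' (idx 0), next='a' -> output (0, 'a'), add 'a' as idx 2
Step 3: w='c' (idx 1), next='a' -> output (1, 'a'), add 'ca' as idx 3
Step 4: w='c' (idx 1), next='c' -> output (1, 'c'), add 'cc' as idx 4
Step 5: w='cc' (idx 4), next='a' -> output (4, 'a'), add 'cca' as idx 5
Step 6: w='a' (idx 2), next='c' -> output (2, 'c'), add 'ac' as idx 6


Encoded: [(0, 'c'), (0, 'a'), (1, 'a'), (1, 'c'), (4, 'a'), (2, 'c')]


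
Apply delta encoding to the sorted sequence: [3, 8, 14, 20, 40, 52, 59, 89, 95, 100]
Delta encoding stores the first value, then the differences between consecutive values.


First value: 3
Deltas:
  8 - 3 = 5
  14 - 8 = 6
  20 - 14 = 6
  40 - 20 = 20
  52 - 40 = 12
  59 - 52 = 7
  89 - 59 = 30
  95 - 89 = 6
  100 - 95 = 5


Delta encoded: [3, 5, 6, 6, 20, 12, 7, 30, 6, 5]


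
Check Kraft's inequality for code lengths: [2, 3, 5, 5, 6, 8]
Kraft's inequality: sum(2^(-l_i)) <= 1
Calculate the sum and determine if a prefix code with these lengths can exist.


Sum = 2^(-2) + 2^(-3) + 2^(-5) + 2^(-5) + 2^(-6) + 2^(-8)
    = 0.25 + 0.125 + 0.03125 + 0.03125 + 0.015625 + 0.00390625
    = 117/256 = 0.45703125
Since 0.45703125 <= 1, Kraft's inequality IS satisfied.
A prefix code with these lengths CAN exist.

Kraft sum = 0.45703125. Satisfied.


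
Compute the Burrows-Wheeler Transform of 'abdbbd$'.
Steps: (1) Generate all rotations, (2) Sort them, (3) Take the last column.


Rotations (sorted):
  0: $abdbbd -> last char: d
  1: abdbbd$ -> last char: $
  2: bbd$abd -> last char: d
  3: bd$abdb -> last char: b
  4: bdbbd$a -> last char: a
  5: d$abdbb -> last char: b
  6: dbbd$ab -> last char: b


BWT = d$dbabb


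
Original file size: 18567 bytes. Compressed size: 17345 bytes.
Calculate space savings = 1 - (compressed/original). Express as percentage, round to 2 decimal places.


ratio = compressed/original = 17345/18567 = 0.934184
savings = 1 - ratio = 1 - 0.934184 = 0.065816
as a percentage: 0.065816 * 100 = 6.58%

Space savings = 1 - 17345/18567 = 6.58%


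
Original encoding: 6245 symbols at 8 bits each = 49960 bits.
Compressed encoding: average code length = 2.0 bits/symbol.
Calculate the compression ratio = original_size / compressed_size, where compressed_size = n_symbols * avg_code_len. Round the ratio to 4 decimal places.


original_size = n_symbols * orig_bits = 6245 * 8 = 49960 bits
compressed_size = n_symbols * avg_code_len = 6245 * 2.0 = 12490.0 bits
ratio = original_size / compressed_size = 49960 / 12490.0 = 4.0

Compression ratio = 4.0


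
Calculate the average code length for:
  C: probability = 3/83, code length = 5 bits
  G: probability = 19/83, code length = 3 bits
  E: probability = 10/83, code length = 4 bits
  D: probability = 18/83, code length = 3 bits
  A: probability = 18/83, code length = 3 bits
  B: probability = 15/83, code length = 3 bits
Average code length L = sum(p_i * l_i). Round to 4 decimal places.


Weighted contributions p_i * l_i:
  C: (3/83) * 5 = 15/83
  G: (19/83) * 3 = 57/83
  E: (10/83) * 4 = 40/83
  D: (18/83) * 3 = 54/83
  A: (18/83) * 3 = 54/83
  B: (15/83) * 3 = 45/83
Sum = (15 + 57 + 40 + 54 + 54 + 45)/83 = 265/83

L = 265/83 = 3.1928 bits/symbol


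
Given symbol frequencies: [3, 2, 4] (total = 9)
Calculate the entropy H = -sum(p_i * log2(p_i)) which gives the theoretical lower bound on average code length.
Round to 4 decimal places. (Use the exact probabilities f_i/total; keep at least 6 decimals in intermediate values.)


Per-symbol terms -p_i * log2(p_i) with p_i = f_i/9:
  p = 3/9 = 0.333333: log2(p) = -1.584963, -p*log2(p) = 0.528321
  p = 2/9 = 0.222222: log2(p) = -2.169925, -p*log2(p) = 0.482206
  p = 4/9 = 0.444444: log2(p) = -1.169925, -p*log2(p) = 0.519967
H = 0.528321 + 0.482206 + 0.519967 = 1.530494

H = 1.5305 bits/symbol


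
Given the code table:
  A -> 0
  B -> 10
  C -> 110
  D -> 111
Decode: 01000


Decoding:
0 -> A
10 -> B
0 -> A
0 -> A


Result: ABAA


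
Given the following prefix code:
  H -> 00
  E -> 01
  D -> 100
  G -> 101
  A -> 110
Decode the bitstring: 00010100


Decoding step by step:
Bits 00 -> H
Bits 01 -> E
Bits 01 -> E
Bits 00 -> H


Decoded message: HEEH


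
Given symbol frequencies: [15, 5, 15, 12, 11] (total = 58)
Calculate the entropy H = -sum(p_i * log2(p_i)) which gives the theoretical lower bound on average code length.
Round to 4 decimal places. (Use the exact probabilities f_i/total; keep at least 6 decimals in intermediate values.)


Per-symbol terms -p_i * log2(p_i) with p_i = f_i/58:
  p = 15/58 = 0.258621: log2(p) = -1.951090, -p*log2(p) = 0.504592
  p = 5/58 = 0.086207: log2(p) = -3.536053, -p*log2(p) = 0.304832
  p = 15/58 = 0.258621: log2(p) = -1.951090, -p*log2(p) = 0.504592
  p = 12/58 = 0.206897: log2(p) = -2.273018, -p*log2(p) = 0.470280
  p = 11/58 = 0.189655: log2(p) = -2.398549, -p*log2(p) = 0.454897
H = 0.504592 + 0.304832 + 0.504592 + 0.470280 + 0.454897 = 2.239193

H = 2.2392 bits/symbol


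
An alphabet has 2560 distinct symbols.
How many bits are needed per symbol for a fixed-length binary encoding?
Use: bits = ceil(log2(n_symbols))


log2(2560) = 11.3219
Bracket: 2^11 = 2048 < 2560 <= 2^12 = 4096
So ceil(log2(2560)) = 12

bits = ceil(log2(2560)) = ceil(11.3219) = 12 bits


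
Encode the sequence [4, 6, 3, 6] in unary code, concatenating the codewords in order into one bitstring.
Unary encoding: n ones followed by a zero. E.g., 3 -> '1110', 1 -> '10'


Encode each number as n ones followed by a terminating 0:
  4 -> 11110 (5 bits)
  6 -> 1111110 (7 bits)
  3 -> 1110 (4 bits)
  6 -> 1111110 (7 bits)
Total length = 5 + 7 + 4 + 7 = 23 bits.

Unary([4, 6, 3, 6]) = 11110111111011101111110 (23 bits)


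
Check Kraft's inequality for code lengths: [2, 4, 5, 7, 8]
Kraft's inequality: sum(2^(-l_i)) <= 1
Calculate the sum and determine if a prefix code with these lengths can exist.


Sum = 2^(-2) + 2^(-4) + 2^(-5) + 2^(-7) + 2^(-8)
    = 0.25 + 0.0625 + 0.03125 + 0.0078125 + 0.00390625
    = 91/256 = 0.35546875
Since 0.35546875 <= 1, Kraft's inequality IS satisfied.
A prefix code with these lengths CAN exist.

Kraft sum = 0.35546875. Satisfied.


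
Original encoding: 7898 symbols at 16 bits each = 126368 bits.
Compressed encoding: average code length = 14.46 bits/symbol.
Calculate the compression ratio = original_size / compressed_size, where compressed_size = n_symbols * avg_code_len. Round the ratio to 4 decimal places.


original_size = n_symbols * orig_bits = 7898 * 16 = 126368 bits
compressed_size = n_symbols * avg_code_len = 7898 * 14.46 = 114205.08 bits
ratio = original_size / compressed_size = 126368 / 114205.08 = 1.1065

Compression ratio = 1.1065


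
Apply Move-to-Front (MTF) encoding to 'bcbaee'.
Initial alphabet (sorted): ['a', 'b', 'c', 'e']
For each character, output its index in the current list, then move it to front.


MTF encoding:
'b': index 1 in ['a', 'b', 'c', 'e'] -> ['b', 'a', 'c', 'e']
'c': index 2 in ['b', 'a', 'c', 'e'] -> ['c', 'b', 'a', 'e']
'b': index 1 in ['c', 'b', 'a', 'e'] -> ['b', 'c', 'a', 'e']
'a': index 2 in ['b', 'c', 'a', 'e'] -> ['a', 'b', 'c', 'e']
'e': index 3 in ['a', 'b', 'c', 'e'] -> ['e', 'a', 'b', 'c']
'e': index 0 in ['e', 'a', 'b', 'c'] -> ['e', 'a', 'b', 'c']


Output: [1, 2, 1, 2, 3, 0]


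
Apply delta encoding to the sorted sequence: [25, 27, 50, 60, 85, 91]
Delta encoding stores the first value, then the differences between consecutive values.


First value: 25
Deltas:
  27 - 25 = 2
  50 - 27 = 23
  60 - 50 = 10
  85 - 60 = 25
  91 - 85 = 6


Delta encoded: [25, 2, 23, 10, 25, 6]


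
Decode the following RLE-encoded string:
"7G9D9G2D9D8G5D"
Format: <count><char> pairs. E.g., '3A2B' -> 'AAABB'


Expanding each <count><char> pair:
  7G -> 'GGGGGGG'
  9D -> 'DDDDDDDDD'
  9G -> 'GGGGGGGGG'
  2D -> 'DD'
  9D -> 'DDDDDDDDD'
  8G -> 'GGGGGGGG'
  5D -> 'DDDDD'

Decoded = GGGGGGGDDDDDDDDDGGGGGGGGGDDDDDDDDDDDGGGGGGGGDDDDD


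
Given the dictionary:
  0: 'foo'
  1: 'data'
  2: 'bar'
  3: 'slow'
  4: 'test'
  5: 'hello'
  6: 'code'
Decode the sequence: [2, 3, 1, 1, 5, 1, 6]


Look up each index in the dictionary:
  2 -> 'bar'
  3 -> 'slow'
  1 -> 'data'
  1 -> 'data'
  5 -> 'hello'
  1 -> 'data'
  6 -> 'code'

Decoded: "bar slow data data hello data code"


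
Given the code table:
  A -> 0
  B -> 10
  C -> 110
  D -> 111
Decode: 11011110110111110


Decoding:
110 -> C
111 -> D
10 -> B
110 -> C
111 -> D
110 -> C


Result: CDBCDC


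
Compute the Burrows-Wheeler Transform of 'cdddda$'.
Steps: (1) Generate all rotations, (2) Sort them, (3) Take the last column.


Rotations (sorted):
  0: $cdddda -> last char: a
  1: a$cdddd -> last char: d
  2: cdddda$ -> last char: $
  3: da$cddd -> last char: d
  4: dda$cdd -> last char: d
  5: ddda$cd -> last char: d
  6: dddda$c -> last char: c


BWT = ad$dddc


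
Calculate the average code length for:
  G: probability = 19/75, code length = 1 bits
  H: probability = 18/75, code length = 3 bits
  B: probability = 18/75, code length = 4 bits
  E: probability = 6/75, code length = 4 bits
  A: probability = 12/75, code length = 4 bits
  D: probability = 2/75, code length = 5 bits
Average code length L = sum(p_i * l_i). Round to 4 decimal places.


Weighted contributions p_i * l_i:
  G: (19/75) * 1 = 19/75
  H: (18/75) * 3 = 54/75
  B: (18/75) * 4 = 72/75
  E: (6/75) * 4 = 24/75
  A: (12/75) * 4 = 48/75
  D: (2/75) * 5 = 10/75
Sum = (19 + 54 + 72 + 24 + 48 + 10)/75 = 227/75

L = 227/75 = 3.0267 bits/symbol


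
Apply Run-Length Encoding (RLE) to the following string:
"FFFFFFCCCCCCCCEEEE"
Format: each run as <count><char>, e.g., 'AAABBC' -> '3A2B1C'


Scanning runs left to right:
  i=0: run of 'F' x 6 -> '6F'
  i=6: run of 'C' x 8 -> '8C'
  i=14: run of 'E' x 4 -> '4E'

RLE = 6F8C4E


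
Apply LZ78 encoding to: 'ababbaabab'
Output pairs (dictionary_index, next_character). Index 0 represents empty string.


LZ78 encoding steps:
Dictionary: {0: ''}
Step 1: w='' (idx 0), next='a' -> output (0, 'a'), add 'a' as idx 1
Step 2: w='' (idx 0), next='b' -> output (0, 'b'), add 'b' as idx 2
Step 3: w='a' (idx 1), next='b' -> output (1, 'b'), add 'ab' as idx 3
Step 4: w='b' (idx 2), next='a' -> output (2, 'a'), add 'ba' as idx 4
Step 5: w='ab' (idx 3), next='a' -> output (3, 'a'), add 'aba' as idx 5
Step 6: w='b' (idx 2), end of input -> output (2, '')


Encoded: [(0, 'a'), (0, 'b'), (1, 'b'), (2, 'a'), (3, 'a'), (2, '')]


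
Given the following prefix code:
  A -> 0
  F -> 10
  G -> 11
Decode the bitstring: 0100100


Decoding step by step:
Bits 0 -> A
Bits 10 -> F
Bits 0 -> A
Bits 10 -> F
Bits 0 -> A


Decoded message: AFAFA


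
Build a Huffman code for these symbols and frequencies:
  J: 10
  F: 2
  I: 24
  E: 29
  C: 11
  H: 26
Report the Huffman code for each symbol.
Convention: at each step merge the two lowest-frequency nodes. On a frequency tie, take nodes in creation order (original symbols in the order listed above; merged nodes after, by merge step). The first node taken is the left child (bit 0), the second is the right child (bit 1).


Huffman tree construction:
Step 1: Merge F(2) + J(10) = 12
Step 2: Merge C(11) + (F+J)(12) = 23
Step 3: Merge (C+(F+J))(23) + I(24) = 47
Step 4: Merge H(26) + E(29) = 55
Step 5: Merge ((C+(F+J))+I)(47) + (H+E)(55) = 102
Read each symbol's code off the tree from the root (left child = 0, right child = 1).

Codes:
  J: 0011 (length 4)
  F: 0010 (length 4)
  I: 01 (length 2)
  E: 11 (length 2)
  C: 000 (length 3)
  H: 10 (length 2)
Average code length: 239/102 = 2.3431 bits/symbol


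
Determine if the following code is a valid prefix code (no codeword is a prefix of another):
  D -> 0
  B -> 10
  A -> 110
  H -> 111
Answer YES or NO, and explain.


Checking each pair (does one codeword prefix another?):
  D='0' vs B='10': no prefix
  D='0' vs A='110': no prefix
  D='0' vs H='111': no prefix
  B='10' vs D='0': no prefix
  B='10' vs A='110': no prefix
  B='10' vs H='111': no prefix
  A='110' vs D='0': no prefix
  A='110' vs B='10': no prefix
  A='110' vs H='111': no prefix
  H='111' vs D='0': no prefix
  H='111' vs B='10': no prefix
  H='111' vs A='110': no prefix
No violation found over all pairs.

YES -- this is a valid prefix code. No codeword is a prefix of any other codeword.


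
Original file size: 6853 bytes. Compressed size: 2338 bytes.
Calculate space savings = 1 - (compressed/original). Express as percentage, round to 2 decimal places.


ratio = compressed/original = 2338/6853 = 0.341164
savings = 1 - ratio = 1 - 0.341164 = 0.658836
as a percentage: 0.658836 * 100 = 65.88%

Space savings = 1 - 2338/6853 = 65.88%


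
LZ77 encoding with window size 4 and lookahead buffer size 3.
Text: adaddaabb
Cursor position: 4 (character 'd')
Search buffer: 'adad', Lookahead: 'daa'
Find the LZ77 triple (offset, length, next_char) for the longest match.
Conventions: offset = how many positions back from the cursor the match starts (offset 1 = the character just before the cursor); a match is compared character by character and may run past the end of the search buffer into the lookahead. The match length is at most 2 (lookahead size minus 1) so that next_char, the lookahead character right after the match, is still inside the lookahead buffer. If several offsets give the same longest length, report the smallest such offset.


Try each offset into the search buffer:
  offset=1 (pos 3, char 'd'): match length 1
  offset=2 (pos 2, char 'a'): match length 0
  offset=3 (pos 1, char 'd'): match length 2
  offset=4 (pos 0, char 'a'): match length 0
Longest match has length 2 at offset 3.
next_char = character at position 4 + 2 = 6 -> 'a'

Best match: offset=3, length=2 (matching 'da' starting at position 1)
LZ77 triple: (3, 2, 'a')


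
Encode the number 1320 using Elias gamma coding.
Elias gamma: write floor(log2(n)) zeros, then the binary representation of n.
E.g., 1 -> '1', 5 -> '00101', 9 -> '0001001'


num_bits = floor(log2(1320)) + 1 = 11
leading_zeros = num_bits - 1 = 10
binary(1320) = 10100101000

Elias gamma(1320) = '0000000000' + '10100101000' = 000000000010100101000 (21 bits)


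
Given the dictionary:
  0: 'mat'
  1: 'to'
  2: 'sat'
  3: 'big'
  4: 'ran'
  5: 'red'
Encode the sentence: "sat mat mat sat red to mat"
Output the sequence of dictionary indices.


Look up each word in the dictionary:
  'sat' -> 2
  'mat' -> 0
  'mat' -> 0
  'sat' -> 2
  'red' -> 5
  'to' -> 1
  'mat' -> 0

Encoded: [2, 0, 0, 2, 5, 1, 0]


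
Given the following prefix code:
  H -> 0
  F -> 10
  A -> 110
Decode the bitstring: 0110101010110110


Decoding step by step:
Bits 0 -> H
Bits 110 -> A
Bits 10 -> F
Bits 10 -> F
Bits 10 -> F
Bits 110 -> A
Bits 110 -> A


Decoded message: HAFFFAA


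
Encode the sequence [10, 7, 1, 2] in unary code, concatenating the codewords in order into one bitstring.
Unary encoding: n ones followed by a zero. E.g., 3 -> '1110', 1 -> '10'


Encode each number as n ones followed by a terminating 0:
  10 -> 11111111110 (11 bits)
  7 -> 11111110 (8 bits)
  1 -> 10 (2 bits)
  2 -> 110 (3 bits)
Total length = 11 + 8 + 2 + 3 = 24 bits.

Unary([10, 7, 1, 2]) = 111111111101111111010110 (24 bits)


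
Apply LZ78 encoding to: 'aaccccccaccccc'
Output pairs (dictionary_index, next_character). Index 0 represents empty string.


LZ78 encoding steps:
Dictionary: {0: ''}
Step 1: w='' (idx 0), next='a' -> output (0, 'a'), add 'a' as idx 1
Step 2: w='a' (idx 1), next='c' -> output (1, 'c'), add 'ac' as idx 2
Step 3: w='' (idx 0), next='c' -> output (0, 'c'), add 'c' as idx 3
Step 4: w='c' (idx 3), next='c' -> output (3, 'c'), add 'cc' as idx 4
Step 5: w='cc' (idx 4), next='a' -> output (4, 'a'), add 'cca' as idx 5
Step 6: w='cc' (idx 4), next='c' -> output (4, 'c'), add 'ccc' as idx 6
Step 7: w='cc' (idx 4), end of input -> output (4, '')


Encoded: [(0, 'a'), (1, 'c'), (0, 'c'), (3, 'c'), (4, 'a'), (4, 'c'), (4, '')]


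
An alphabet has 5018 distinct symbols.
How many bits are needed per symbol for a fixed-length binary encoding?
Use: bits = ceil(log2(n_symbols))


log2(5018) = 12.2929
Bracket: 2^12 = 4096 < 5018 <= 2^13 = 8192
So ceil(log2(5018)) = 13

bits = ceil(log2(5018)) = ceil(12.2929) = 13 bits


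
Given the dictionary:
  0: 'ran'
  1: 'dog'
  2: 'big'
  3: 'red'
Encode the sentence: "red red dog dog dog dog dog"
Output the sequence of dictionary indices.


Look up each word in the dictionary:
  'red' -> 3
  'red' -> 3
  'dog' -> 1
  'dog' -> 1
  'dog' -> 1
  'dog' -> 1
  'dog' -> 1

Encoded: [3, 3, 1, 1, 1, 1, 1]


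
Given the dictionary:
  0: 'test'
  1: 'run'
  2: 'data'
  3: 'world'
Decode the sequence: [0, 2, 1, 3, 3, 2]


Look up each index in the dictionary:
  0 -> 'test'
  2 -> 'data'
  1 -> 'run'
  3 -> 'world'
  3 -> 'world'
  2 -> 'data'

Decoded: "test data run world world data"


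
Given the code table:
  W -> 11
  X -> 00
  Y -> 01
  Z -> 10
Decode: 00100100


Decoding:
00 -> X
10 -> Z
01 -> Y
00 -> X


Result: XZYX


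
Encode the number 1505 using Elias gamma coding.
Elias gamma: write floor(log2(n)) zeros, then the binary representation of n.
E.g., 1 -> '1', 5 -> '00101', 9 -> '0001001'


num_bits = floor(log2(1505)) + 1 = 11
leading_zeros = num_bits - 1 = 10
binary(1505) = 10111100001

Elias gamma(1505) = '0000000000' + '10111100001' = 000000000010111100001 (21 bits)


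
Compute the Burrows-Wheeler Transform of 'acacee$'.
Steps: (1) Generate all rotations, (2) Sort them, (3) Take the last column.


Rotations (sorted):
  0: $acacee -> last char: e
  1: acacee$ -> last char: $
  2: acee$ac -> last char: c
  3: cacee$a -> last char: a
  4: cee$aca -> last char: a
  5: e$acace -> last char: e
  6: ee$acac -> last char: c


BWT = e$caaec


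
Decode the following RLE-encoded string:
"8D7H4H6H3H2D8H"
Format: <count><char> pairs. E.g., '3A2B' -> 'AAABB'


Expanding each <count><char> pair:
  8D -> 'DDDDDDDD'
  7H -> 'HHHHHHH'
  4H -> 'HHHH'
  6H -> 'HHHHHH'
  3H -> 'HHH'
  2D -> 'DD'
  8H -> 'HHHHHHHH'

Decoded = DDDDDDDDHHHHHHHHHHHHHHHHHHHHDDHHHHHHHH


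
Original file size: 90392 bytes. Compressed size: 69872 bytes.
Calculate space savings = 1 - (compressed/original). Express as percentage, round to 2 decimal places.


ratio = compressed/original = 69872/90392 = 0.772989
savings = 1 - ratio = 1 - 0.772989 = 0.227011
as a percentage: 0.227011 * 100 = 22.7%

Space savings = 1 - 69872/90392 = 22.7%


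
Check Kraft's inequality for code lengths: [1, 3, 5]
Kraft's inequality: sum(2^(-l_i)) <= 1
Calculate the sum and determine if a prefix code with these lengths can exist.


Sum = 2^(-1) + 2^(-3) + 2^(-5)
    = 0.5 + 0.125 + 0.03125
    = 21/32 = 0.65625
Since 0.65625 <= 1, Kraft's inequality IS satisfied.
A prefix code with these lengths CAN exist.

Kraft sum = 0.65625. Satisfied.


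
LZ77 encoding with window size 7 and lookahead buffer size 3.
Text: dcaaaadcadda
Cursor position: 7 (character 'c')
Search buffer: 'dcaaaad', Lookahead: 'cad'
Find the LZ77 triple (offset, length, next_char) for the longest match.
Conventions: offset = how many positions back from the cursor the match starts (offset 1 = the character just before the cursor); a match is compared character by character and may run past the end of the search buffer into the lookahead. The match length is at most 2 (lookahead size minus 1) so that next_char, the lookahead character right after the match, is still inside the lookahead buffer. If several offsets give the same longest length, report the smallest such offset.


Try each offset into the search buffer:
  offset=1 (pos 6, char 'd'): match length 0
  offset=2 (pos 5, char 'a'): match length 0
  offset=3 (pos 4, char 'a'): match length 0
  offset=4 (pos 3, char 'a'): match length 0
  offset=5 (pos 2, char 'a'): match length 0
  offset=6 (pos 1, char 'c'): match length 2
  offset=7 (pos 0, char 'd'): match length 0
Longest match has length 2 at offset 6.
next_char = character at position 7 + 2 = 9 -> 'd'

Best match: offset=6, length=2 (matching 'ca' starting at position 1)
LZ77 triple: (6, 2, 'd')


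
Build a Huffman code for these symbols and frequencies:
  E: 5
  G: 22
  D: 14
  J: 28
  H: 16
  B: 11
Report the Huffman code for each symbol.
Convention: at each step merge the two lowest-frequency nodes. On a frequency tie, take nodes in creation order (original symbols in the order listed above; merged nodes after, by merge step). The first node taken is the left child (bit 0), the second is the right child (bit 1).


Huffman tree construction:
Step 1: Merge E(5) + B(11) = 16
Step 2: Merge D(14) + H(16) = 30
Step 3: Merge (E+B)(16) + G(22) = 38
Step 4: Merge J(28) + (D+H)(30) = 58
Step 5: Merge ((E+B)+G)(38) + (J+(D+H))(58) = 96
Read each symbol's code off the tree from the root (left child = 0, right child = 1).

Codes:
  E: 000 (length 3)
  G: 01 (length 2)
  D: 110 (length 3)
  J: 10 (length 2)
  H: 111 (length 3)
  B: 001 (length 3)
Average code length: 238/96 = 2.4792 bits/symbol


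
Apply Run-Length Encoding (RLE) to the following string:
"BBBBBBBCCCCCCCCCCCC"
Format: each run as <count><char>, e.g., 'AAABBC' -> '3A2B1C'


Scanning runs left to right:
  i=0: run of 'B' x 7 -> '7B'
  i=7: run of 'C' x 12 -> '12C'

RLE = 7B12C


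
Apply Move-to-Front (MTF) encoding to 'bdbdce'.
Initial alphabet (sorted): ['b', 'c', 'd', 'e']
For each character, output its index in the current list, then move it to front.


MTF encoding:
'b': index 0 in ['b', 'c', 'd', 'e'] -> ['b', 'c', 'd', 'e']
'd': index 2 in ['b', 'c', 'd', 'e'] -> ['d', 'b', 'c', 'e']
'b': index 1 in ['d', 'b', 'c', 'e'] -> ['b', 'd', 'c', 'e']
'd': index 1 in ['b', 'd', 'c', 'e'] -> ['d', 'b', 'c', 'e']
'c': index 2 in ['d', 'b', 'c', 'e'] -> ['c', 'd', 'b', 'e']
'e': index 3 in ['c', 'd', 'b', 'e'] -> ['e', 'c', 'd', 'b']


Output: [0, 2, 1, 1, 2, 3]


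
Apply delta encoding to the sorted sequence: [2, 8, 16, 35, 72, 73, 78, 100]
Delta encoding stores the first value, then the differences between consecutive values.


First value: 2
Deltas:
  8 - 2 = 6
  16 - 8 = 8
  35 - 16 = 19
  72 - 35 = 37
  73 - 72 = 1
  78 - 73 = 5
  100 - 78 = 22


Delta encoded: [2, 6, 8, 19, 37, 1, 5, 22]


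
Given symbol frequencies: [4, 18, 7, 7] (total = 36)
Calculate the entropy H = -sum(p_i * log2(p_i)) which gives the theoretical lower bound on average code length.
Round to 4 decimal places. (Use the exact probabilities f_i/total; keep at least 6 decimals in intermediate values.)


Per-symbol terms -p_i * log2(p_i) with p_i = f_i/36:
  p = 4/36 = 0.111111: log2(p) = -3.169925, -p*log2(p) = 0.352214
  p = 18/36 = 0.500000: log2(p) = -1.000000, -p*log2(p) = 0.500000
  p = 7/36 = 0.194444: log2(p) = -2.362570, -p*log2(p) = 0.459389
  p = 7/36 = 0.194444: log2(p) = -2.362570, -p*log2(p) = 0.459389
H = 0.352214 + 0.500000 + 0.459389 + 0.459389 = 1.770992

H = 1.771 bits/symbol


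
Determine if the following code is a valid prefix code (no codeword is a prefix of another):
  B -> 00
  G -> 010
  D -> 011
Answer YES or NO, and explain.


Checking each pair (does one codeword prefix another?):
  B='00' vs G='010': no prefix
  B='00' vs D='011': no prefix
  G='010' vs B='00': no prefix
  G='010' vs D='011': no prefix
  D='011' vs B='00': no prefix
  D='011' vs G='010': no prefix
No violation found over all pairs.

YES -- this is a valid prefix code. No codeword is a prefix of any other codeword.


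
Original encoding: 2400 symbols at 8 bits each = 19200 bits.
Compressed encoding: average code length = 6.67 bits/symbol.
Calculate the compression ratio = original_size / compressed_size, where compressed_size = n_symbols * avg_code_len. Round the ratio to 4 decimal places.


original_size = n_symbols * orig_bits = 2400 * 8 = 19200 bits
compressed_size = n_symbols * avg_code_len = 2400 * 6.67 = 16008.0 bits
ratio = original_size / compressed_size = 19200 / 16008.0 = 1.1994

Compression ratio = 1.1994


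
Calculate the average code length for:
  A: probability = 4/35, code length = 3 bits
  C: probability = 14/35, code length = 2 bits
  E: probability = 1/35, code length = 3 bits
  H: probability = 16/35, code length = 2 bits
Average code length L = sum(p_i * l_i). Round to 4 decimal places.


Weighted contributions p_i * l_i:
  A: (4/35) * 3 = 12/35
  C: (14/35) * 2 = 28/35
  E: (1/35) * 3 = 3/35
  H: (16/35) * 2 = 32/35
Sum = (12 + 28 + 3 + 32)/35 = 75/35

L = 75/35 = 2.1429 bits/symbol


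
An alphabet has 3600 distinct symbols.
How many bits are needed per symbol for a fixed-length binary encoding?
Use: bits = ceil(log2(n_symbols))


log2(3600) = 11.8138
Bracket: 2^11 = 2048 < 3600 <= 2^12 = 4096
So ceil(log2(3600)) = 12

bits = ceil(log2(3600)) = ceil(11.8138) = 12 bits


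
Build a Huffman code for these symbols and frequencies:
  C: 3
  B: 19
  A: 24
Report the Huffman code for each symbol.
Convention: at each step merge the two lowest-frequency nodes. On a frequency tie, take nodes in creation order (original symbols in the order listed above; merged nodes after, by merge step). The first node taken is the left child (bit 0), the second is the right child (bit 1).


Huffman tree construction:
Step 1: Merge C(3) + B(19) = 22
Step 2: Merge (C+B)(22) + A(24) = 46
Read each symbol's code off the tree from the root (left child = 0, right child = 1).

Codes:
  C: 00 (length 2)
  B: 01 (length 2)
  A: 1 (length 1)
Average code length: 68/46 = 1.4783 bits/symbol


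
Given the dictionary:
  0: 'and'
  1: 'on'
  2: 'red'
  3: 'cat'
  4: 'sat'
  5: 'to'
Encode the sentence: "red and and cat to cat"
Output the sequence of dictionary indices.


Look up each word in the dictionary:
  'red' -> 2
  'and' -> 0
  'and' -> 0
  'cat' -> 3
  'to' -> 5
  'cat' -> 3

Encoded: [2, 0, 0, 3, 5, 3]


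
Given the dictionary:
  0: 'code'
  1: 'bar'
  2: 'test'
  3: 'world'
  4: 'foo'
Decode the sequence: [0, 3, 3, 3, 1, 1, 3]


Look up each index in the dictionary:
  0 -> 'code'
  3 -> 'world'
  3 -> 'world'
  3 -> 'world'
  1 -> 'bar'
  1 -> 'bar'
  3 -> 'world'

Decoded: "code world world world bar bar world"


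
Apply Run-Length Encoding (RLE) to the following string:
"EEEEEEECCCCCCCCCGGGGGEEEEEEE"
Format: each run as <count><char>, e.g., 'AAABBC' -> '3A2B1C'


Scanning runs left to right:
  i=0: run of 'E' x 7 -> '7E'
  i=7: run of 'C' x 9 -> '9C'
  i=16: run of 'G' x 5 -> '5G'
  i=21: run of 'E' x 7 -> '7E'

RLE = 7E9C5G7E


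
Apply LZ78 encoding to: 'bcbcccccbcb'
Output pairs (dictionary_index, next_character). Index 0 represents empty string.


LZ78 encoding steps:
Dictionary: {0: ''}
Step 1: w='' (idx 0), next='b' -> output (0, 'b'), add 'b' as idx 1
Step 2: w='' (idx 0), next='c' -> output (0, 'c'), add 'c' as idx 2
Step 3: w='b' (idx 1), next='c' -> output (1, 'c'), add 'bc' as idx 3
Step 4: w='c' (idx 2), next='c' -> output (2, 'c'), add 'cc' as idx 4
Step 5: w='cc' (idx 4), next='b' -> output (4, 'b'), add 'ccb' as idx 5
Step 6: w='c' (idx 2), next='b' -> output (2, 'b'), add 'cb' as idx 6


Encoded: [(0, 'b'), (0, 'c'), (1, 'c'), (2, 'c'), (4, 'b'), (2, 'b')]


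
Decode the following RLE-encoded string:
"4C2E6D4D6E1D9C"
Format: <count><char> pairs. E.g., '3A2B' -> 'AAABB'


Expanding each <count><char> pair:
  4C -> 'CCCC'
  2E -> 'EE'
  6D -> 'DDDDDD'
  4D -> 'DDDD'
  6E -> 'EEEEEE'
  1D -> 'D'
  9C -> 'CCCCCCCCC'

Decoded = CCCCEEDDDDDDDDDDEEEEEEDCCCCCCCCC


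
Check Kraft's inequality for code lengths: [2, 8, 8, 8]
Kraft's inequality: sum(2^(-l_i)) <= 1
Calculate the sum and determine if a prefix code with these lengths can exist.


Sum = 2^(-2) + 2^(-8) + 2^(-8) + 2^(-8)
    = 0.25 + 0.00390625 + 0.00390625 + 0.00390625
    = 67/256 = 0.26171875
Since 0.26171875 <= 1, Kraft's inequality IS satisfied.
A prefix code with these lengths CAN exist.

Kraft sum = 0.26171875. Satisfied.


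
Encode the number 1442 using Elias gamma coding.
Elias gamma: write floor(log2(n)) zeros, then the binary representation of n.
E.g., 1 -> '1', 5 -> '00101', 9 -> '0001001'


num_bits = floor(log2(1442)) + 1 = 11
leading_zeros = num_bits - 1 = 10
binary(1442) = 10110100010

Elias gamma(1442) = '0000000000' + '10110100010' = 000000000010110100010 (21 bits)


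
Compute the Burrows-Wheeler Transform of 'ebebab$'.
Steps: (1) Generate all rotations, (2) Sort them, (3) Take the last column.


Rotations (sorted):
  0: $ebebab -> last char: b
  1: ab$ebeb -> last char: b
  2: b$ebeba -> last char: a
  3: bab$ebe -> last char: e
  4: bebab$e -> last char: e
  5: ebab$eb -> last char: b
  6: ebebab$ -> last char: $


BWT = bbaeeb$


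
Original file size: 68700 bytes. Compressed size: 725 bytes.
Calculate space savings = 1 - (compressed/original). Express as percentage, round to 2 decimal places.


ratio = compressed/original = 725/68700 = 0.010553
savings = 1 - ratio = 1 - 0.010553 = 0.989447
as a percentage: 0.989447 * 100 = 98.94%

Space savings = 1 - 725/68700 = 98.94%


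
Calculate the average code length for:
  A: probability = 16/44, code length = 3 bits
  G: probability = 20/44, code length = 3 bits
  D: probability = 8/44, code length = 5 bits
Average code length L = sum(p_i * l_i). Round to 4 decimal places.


Weighted contributions p_i * l_i:
  A: (16/44) * 3 = 48/44
  G: (20/44) * 3 = 60/44
  D: (8/44) * 5 = 40/44
Sum = (48 + 60 + 40)/44 = 148/44

L = 148/44 = 3.3636 bits/symbol


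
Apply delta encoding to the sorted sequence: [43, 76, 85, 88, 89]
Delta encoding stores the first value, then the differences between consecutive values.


First value: 43
Deltas:
  76 - 43 = 33
  85 - 76 = 9
  88 - 85 = 3
  89 - 88 = 1


Delta encoded: [43, 33, 9, 3, 1]


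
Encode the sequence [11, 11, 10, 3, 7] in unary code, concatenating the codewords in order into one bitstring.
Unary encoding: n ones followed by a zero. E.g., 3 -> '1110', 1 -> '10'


Encode each number as n ones followed by a terminating 0:
  11 -> 111111111110 (12 bits)
  11 -> 111111111110 (12 bits)
  10 -> 11111111110 (11 bits)
  3 -> 1110 (4 bits)
  7 -> 11111110 (8 bits)
Total length = 12 + 12 + 11 + 4 + 8 = 47 bits.

Unary([11, 11, 10, 3, 7]) = 11111111111011111111111011111111110111011111110 (47 bits)


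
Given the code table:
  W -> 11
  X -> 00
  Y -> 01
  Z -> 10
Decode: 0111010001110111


Decoding:
01 -> Y
11 -> W
01 -> Y
00 -> X
01 -> Y
11 -> W
01 -> Y
11 -> W


Result: YWYXYWYW


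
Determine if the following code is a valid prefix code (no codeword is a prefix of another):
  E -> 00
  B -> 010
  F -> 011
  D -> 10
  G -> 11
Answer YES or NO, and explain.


Checking each pair (does one codeword prefix another?):
  E='00' vs B='010': no prefix
  E='00' vs F='011': no prefix
  E='00' vs D='10': no prefix
  E='00' vs G='11': no prefix
  B='010' vs E='00': no prefix
  B='010' vs F='011': no prefix
  B='010' vs D='10': no prefix
  B='010' vs G='11': no prefix
  F='011' vs E='00': no prefix
  F='011' vs B='010': no prefix
  F='011' vs D='10': no prefix
  F='011' vs G='11': no prefix
  D='10' vs E='00': no prefix
  D='10' vs B='010': no prefix
  D='10' vs F='011': no prefix
  D='10' vs G='11': no prefix
  G='11' vs E='00': no prefix
  G='11' vs B='010': no prefix
  G='11' vs F='011': no prefix
  G='11' vs D='10': no prefix
No violation found over all pairs.

YES -- this is a valid prefix code. No codeword is a prefix of any other codeword.


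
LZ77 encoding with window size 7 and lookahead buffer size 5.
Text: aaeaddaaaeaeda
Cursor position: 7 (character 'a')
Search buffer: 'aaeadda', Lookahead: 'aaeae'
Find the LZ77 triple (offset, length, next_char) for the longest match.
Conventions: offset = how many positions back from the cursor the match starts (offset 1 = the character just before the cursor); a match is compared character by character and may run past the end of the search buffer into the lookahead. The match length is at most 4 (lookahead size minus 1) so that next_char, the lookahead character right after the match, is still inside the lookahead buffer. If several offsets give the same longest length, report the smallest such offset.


Try each offset into the search buffer:
  offset=1 (pos 6, char 'a'): match length 2
  offset=2 (pos 5, char 'd'): match length 0
  offset=3 (pos 4, char 'd'): match length 0
  offset=4 (pos 3, char 'a'): match length 1
  offset=5 (pos 2, char 'e'): match length 0
  offset=6 (pos 1, char 'a'): match length 1
  offset=7 (pos 0, char 'a'): match length 4
Longest match has length 4 at offset 7.
next_char = character at position 7 + 4 = 11 -> 'e'

Best match: offset=7, length=4 (matching 'aaea' starting at position 0)
LZ77 triple: (7, 4, 'e')


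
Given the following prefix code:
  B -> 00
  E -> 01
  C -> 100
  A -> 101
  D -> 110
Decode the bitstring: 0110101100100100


Decoding step by step:
Bits 01 -> E
Bits 101 -> A
Bits 01 -> E
Bits 100 -> C
Bits 100 -> C
Bits 100 -> C


Decoded message: EAECCC


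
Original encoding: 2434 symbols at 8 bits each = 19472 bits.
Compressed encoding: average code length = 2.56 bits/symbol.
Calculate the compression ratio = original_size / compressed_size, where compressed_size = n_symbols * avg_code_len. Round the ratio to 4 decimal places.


original_size = n_symbols * orig_bits = 2434 * 8 = 19472 bits
compressed_size = n_symbols * avg_code_len = 2434 * 2.56 = 6231.04 bits
ratio = original_size / compressed_size = 19472 / 6231.04 = 3.125

Compression ratio = 3.125


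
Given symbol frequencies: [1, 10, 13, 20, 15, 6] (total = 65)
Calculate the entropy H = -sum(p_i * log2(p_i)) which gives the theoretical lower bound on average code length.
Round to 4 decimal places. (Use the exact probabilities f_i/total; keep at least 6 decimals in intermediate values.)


Per-symbol terms -p_i * log2(p_i) with p_i = f_i/65:
  p = 1/65 = 0.015385: log2(p) = -6.022368, -p*log2(p) = 0.092652
  p = 10/65 = 0.153846: log2(p) = -2.700440, -p*log2(p) = 0.415452
  p = 13/65 = 0.200000: log2(p) = -2.321928, -p*log2(p) = 0.464386
  p = 20/65 = 0.307692: log2(p) = -1.700440, -p*log2(p) = 0.523212
  p = 15/65 = 0.230769: log2(p) = -2.115477, -p*log2(p) = 0.488187
  p = 6/65 = 0.092308: log2(p) = -3.437405, -p*log2(p) = 0.317299
H = 0.092652 + 0.415452 + 0.464386 + 0.523212 + 0.488187 + 0.317299 = 2.301188

H = 2.3012 bits/symbol
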